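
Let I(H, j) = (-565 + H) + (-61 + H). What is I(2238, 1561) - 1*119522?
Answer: -115672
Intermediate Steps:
I(H, j) = -626 + 2*H
I(2238, 1561) - 1*119522 = (-626 + 2*2238) - 1*119522 = (-626 + 4476) - 119522 = 3850 - 119522 = -115672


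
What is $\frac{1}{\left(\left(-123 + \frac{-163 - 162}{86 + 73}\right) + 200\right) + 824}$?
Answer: $\frac{159}{142934} \approx 0.0011124$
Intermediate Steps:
$\frac{1}{\left(\left(-123 + \frac{-163 - 162}{86 + 73}\right) + 200\right) + 824} = \frac{1}{\left(\left(-123 - \frac{325}{159}\right) + 200\right) + 824} = \frac{1}{\left(- \frac{19882}{159} + 200\right) + 824} = \frac{1}{\frac{11918}{159} + 824} = \frac{1}{\frac{142934}{159}} = \frac{159}{142934}$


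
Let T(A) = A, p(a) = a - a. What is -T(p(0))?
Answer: 0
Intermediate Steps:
p(a) = 0
-T(p(0)) = -1*0 = 0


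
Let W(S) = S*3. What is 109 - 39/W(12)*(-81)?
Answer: 787/4 ≈ 196.75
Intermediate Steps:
W(S) = 3*S
109 - 39/W(12)*(-81) = 109 - 39/(3*12)*(-81) = 109 - 39/36*(-81) = 109 - 39*1/36*(-81) = 109 - 13/12*(-81) = 109 + 351/4 = 787/4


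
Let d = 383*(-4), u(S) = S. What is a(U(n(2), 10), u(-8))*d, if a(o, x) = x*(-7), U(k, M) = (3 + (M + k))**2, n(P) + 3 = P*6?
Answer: -85792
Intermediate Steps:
n(P) = -3 + 6*P (n(P) = -3 + P*6 = -3 + 6*P)
U(k, M) = (3 + M + k)**2
a(o, x) = -7*x
d = -1532
a(U(n(2), 10), u(-8))*d = -7*(-8)*(-1532) = 56*(-1532) = -85792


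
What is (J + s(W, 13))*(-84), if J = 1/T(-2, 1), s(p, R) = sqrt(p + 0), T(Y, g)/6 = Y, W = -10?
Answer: 7 - 84*I*sqrt(10) ≈ 7.0 - 265.63*I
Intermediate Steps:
T(Y, g) = 6*Y
s(p, R) = sqrt(p)
J = -1/12 (J = 1/(6*(-2)) = 1/(-12) = -1/12 ≈ -0.083333)
(J + s(W, 13))*(-84) = (-1/12 + sqrt(-10))*(-84) = (-1/12 + I*sqrt(10))*(-84) = 7 - 84*I*sqrt(10)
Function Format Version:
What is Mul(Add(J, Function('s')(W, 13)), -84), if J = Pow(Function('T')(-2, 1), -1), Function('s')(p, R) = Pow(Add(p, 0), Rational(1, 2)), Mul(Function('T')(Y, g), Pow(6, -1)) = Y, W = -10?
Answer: Add(7, Mul(-84, I, Pow(10, Rational(1, 2)))) ≈ Add(7.0000, Mul(-265.63, I))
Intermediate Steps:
Function('T')(Y, g) = Mul(6, Y)
Function('s')(p, R) = Pow(p, Rational(1, 2))
J = Rational(-1, 12) (J = Pow(Mul(6, -2), -1) = Pow(-12, -1) = Rational(-1, 12) ≈ -0.083333)
Mul(Add(J, Function('s')(W, 13)), -84) = Mul(Add(Rational(-1, 12), Pow(-10, Rational(1, 2))), -84) = Mul(Add(Rational(-1, 12), Mul(I, Pow(10, Rational(1, 2)))), -84) = Add(7, Mul(-84, I, Pow(10, Rational(1, 2))))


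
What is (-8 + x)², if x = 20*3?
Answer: 2704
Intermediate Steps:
x = 60
(-8 + x)² = (-8 + 60)² = 52² = 2704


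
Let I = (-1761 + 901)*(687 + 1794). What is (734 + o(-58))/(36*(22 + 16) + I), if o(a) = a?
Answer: -169/533073 ≈ -0.00031703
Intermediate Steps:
I = -2133660 (I = -860*2481 = -2133660)
(734 + o(-58))/(36*(22 + 16) + I) = (734 - 58)/(36*(22 + 16) - 2133660) = 676/(36*38 - 2133660) = 676/(1368 - 2133660) = 676/(-2132292) = 676*(-1/2132292) = -169/533073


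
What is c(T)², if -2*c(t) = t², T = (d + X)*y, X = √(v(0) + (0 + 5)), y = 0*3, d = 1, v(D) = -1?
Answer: 0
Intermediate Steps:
y = 0
X = 2 (X = √(-1 + (0 + 5)) = √(-1 + 5) = √4 = 2)
T = 0 (T = (1 + 2)*0 = 3*0 = 0)
c(t) = -t²/2
c(T)² = (-½*0²)² = (-½*0)² = 0² = 0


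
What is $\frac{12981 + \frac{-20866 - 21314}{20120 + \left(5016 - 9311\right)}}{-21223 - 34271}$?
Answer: $- \frac{13692143}{58546170} \approx -0.23387$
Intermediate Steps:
$\frac{12981 + \frac{-20866 - 21314}{20120 + \left(5016 - 9311\right)}}{-21223 - 34271} = \frac{12981 - \frac{42180}{20120 - 4295}}{-55494} = \left(12981 - \frac{42180}{15825}\right) \left(- \frac{1}{55494}\right) = \left(12981 - \frac{2812}{1055}\right) \left(- \frac{1}{55494}\right) = \frac{13692143}{1055} \left(- \frac{1}{55494}\right) = - \frac{13692143}{58546170}$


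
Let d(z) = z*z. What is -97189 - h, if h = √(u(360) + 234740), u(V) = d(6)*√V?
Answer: -97189 - 2*√(58685 + 54*√10) ≈ -97674.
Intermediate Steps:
d(z) = z²
u(V) = 36*√V (u(V) = 6²*√V = 36*√V)
h = √(234740 + 216*√10) (h = √(36*√360 + 234740) = √(36*(6*√10) + 234740) = √(216*√10 + 234740) = √(234740 + 216*√10) ≈ 485.20)
-97189 - h = -97189 - 2*√(58685 + 54*√10)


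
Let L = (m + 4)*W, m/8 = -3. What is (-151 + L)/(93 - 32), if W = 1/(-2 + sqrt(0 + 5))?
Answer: -191/61 - 20*sqrt(5)/61 ≈ -3.8643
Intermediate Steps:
m = -24 (m = 8*(-3) = -24)
W = 1/(-2 + sqrt(5)) ≈ 4.2361
L = -40 - 20*sqrt(5) (L = (-24 + 4)*(2 + sqrt(5)) = -20*(2 + sqrt(5)) = -40 - 20*sqrt(5) ≈ -84.721)
(-151 + L)/(93 - 32) = (-151 + (-40 - 20*sqrt(5)))/(93 - 32) = (-191 - 20*sqrt(5))/61 = (-191 - 20*sqrt(5))*(1/61) = -191/61 - 20*sqrt(5)/61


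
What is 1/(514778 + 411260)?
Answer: 1/926038 ≈ 1.0799e-6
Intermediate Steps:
1/(514778 + 411260) = 1/926038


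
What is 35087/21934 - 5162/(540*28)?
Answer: 104323033/82910520 ≈ 1.2583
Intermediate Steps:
35087/21934 - 5162/(540*28) = 35087*(1/21934) - 5162/15120 = 35087/21934 - 5162*1/15120 = 35087/21934 - 2581/7560 = 104323033/82910520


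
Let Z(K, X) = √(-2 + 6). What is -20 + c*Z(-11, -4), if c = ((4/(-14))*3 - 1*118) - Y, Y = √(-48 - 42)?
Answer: -1804/7 - 6*I*√10 ≈ -257.71 - 18.974*I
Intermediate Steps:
Z(K, X) = 2 (Z(K, X) = √4 = 2)
Y = 3*I*√10 (Y = √(-90) = 3*I*√10 ≈ 9.4868*I)
c = -832/7 - 3*I*√10 (c = ((4/(-14))*3 - 1*118) - 3*I*√10 = ((4*(-1/14))*3 - 118) - 3*I*√10 = (-2/7*3 - 118) - 3*I*√10 = (-6/7 - 118) - 3*I*√10 = -832/7 - 3*I*√10 ≈ -118.86 - 9.4868*I)
-20 + c*Z(-11, -4) = -20 + (-832/7 - 3*I*√10)*2 = -20 + (-1664/7 - 6*I*√10) = -1804/7 - 6*I*√10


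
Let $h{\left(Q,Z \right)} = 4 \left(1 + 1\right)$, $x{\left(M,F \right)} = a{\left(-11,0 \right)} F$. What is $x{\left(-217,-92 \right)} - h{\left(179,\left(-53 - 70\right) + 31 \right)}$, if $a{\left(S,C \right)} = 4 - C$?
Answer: $-376$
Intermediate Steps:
$x{\left(M,F \right)} = 4 F$ ($x{\left(M,F \right)} = \left(4 - 0\right) F = \left(4 + 0\right) F = 4 F$)
$h{\left(Q,Z \right)} = 8$ ($h{\left(Q,Z \right)} = 4 \cdot 2 = 8$)
$x{\left(-217,-92 \right)} - h{\left(179,\left(-53 - 70\right) + 31 \right)} = 4 \left(-92\right) - 8 = -368 - 8 = -376$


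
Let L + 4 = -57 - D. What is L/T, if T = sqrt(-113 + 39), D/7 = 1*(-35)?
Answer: -92*I*sqrt(74)/37 ≈ -21.39*I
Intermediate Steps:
D = -245 (D = 7*(1*(-35)) = 7*(-35) = -245)
T = I*sqrt(74) (T = sqrt(-74) = I*sqrt(74) ≈ 8.6023*I)
L = 184 (L = -4 + (-57 - 1*(-245)) = -4 + (-57 + 245) = -4 + 188 = 184)
L/T = 184/((I*sqrt(74))) = 184*(-I*sqrt(74)/74) = -92*I*sqrt(74)/37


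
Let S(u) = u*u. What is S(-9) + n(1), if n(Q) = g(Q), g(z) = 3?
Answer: 84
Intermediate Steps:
n(Q) = 3
S(u) = u**2
S(-9) + n(1) = (-9)**2 + 3 = 81 + 3 = 84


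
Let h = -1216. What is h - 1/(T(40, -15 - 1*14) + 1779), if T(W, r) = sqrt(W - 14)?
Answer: -3848416819/3164815 + sqrt(26)/3164815 ≈ -1216.0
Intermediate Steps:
T(W, r) = sqrt(-14 + W)
h - 1/(T(40, -15 - 1*14) + 1779) = -1216 - 1/(sqrt(-14 + 40) + 1779) = -1216 - 1/(sqrt(26) + 1779) = -1216 - 1/(1779 + sqrt(26))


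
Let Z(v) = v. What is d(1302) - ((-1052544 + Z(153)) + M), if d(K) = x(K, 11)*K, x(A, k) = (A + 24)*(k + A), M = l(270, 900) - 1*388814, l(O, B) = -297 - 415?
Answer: 2268273393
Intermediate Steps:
l(O, B) = -712
M = -389526 (M = -712 - 1*388814 = -712 - 388814 = -389526)
x(A, k) = (24 + A)*(A + k)
d(K) = K*(264 + K² + 35*K) (d(K) = (K² + 24*K + 24*11 + K*11)*K = (K² + 24*K + 264 + 11*K)*K = (264 + K² + 35*K)*K = K*(264 + K² + 35*K))
d(1302) - ((-1052544 + Z(153)) + M) = 1302*(264 + 1302² + 35*1302) - ((-1052544 + 153) - 389526) = 1302*(264 + 1695204 + 45570) - (-1052391 - 389526) = 1302*1741038 - 1*(-1441917) = 2266831476 + 1441917 = 2268273393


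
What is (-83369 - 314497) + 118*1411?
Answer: -231368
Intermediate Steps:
(-83369 - 314497) + 118*1411 = -397866 + 166498 = -231368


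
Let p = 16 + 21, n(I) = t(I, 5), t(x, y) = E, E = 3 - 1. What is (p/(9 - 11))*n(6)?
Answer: -37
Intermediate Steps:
E = 2
t(x, y) = 2
n(I) = 2
p = 37
(p/(9 - 11))*n(6) = (37/(9 - 11))*2 = (37/(-2))*2 = (37*(-½))*2 = -37/2*2 = -37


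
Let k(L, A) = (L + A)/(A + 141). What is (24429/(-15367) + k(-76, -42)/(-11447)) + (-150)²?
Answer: 35618458338479/1583154441 ≈ 22498.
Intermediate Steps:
k(L, A) = (A + L)/(141 + A)
(24429/(-15367) + k(-76, -42)/(-11447)) + (-150)² = (24429/(-15367) + ((-42 - 76)/(141 - 42))/(-11447)) + (-150)² = (24429*(-1/15367) + (-118/99)*(-1/11447)) + 22500 = (-24429/15367 + ((1/99)*(-118))*(-1/11447)) + 22500 = (-24429/15367 - 118/99*(-1/11447)) + 22500 = (-24429/15367 + 118/1133253) + 22500 = -2516584021/1583154441 + 22500 = 35618458338479/1583154441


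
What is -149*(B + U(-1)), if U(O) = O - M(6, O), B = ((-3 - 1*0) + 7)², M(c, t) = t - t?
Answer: -2235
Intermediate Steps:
M(c, t) = 0
B = 16 (B = ((-3 + 0) + 7)² = (-3 + 7)² = 4² = 16)
U(O) = O (U(O) = O - 1*0 = O + 0 = O)
-149*(B + U(-1)) = -149*(16 - 1) = -149*15 = -2235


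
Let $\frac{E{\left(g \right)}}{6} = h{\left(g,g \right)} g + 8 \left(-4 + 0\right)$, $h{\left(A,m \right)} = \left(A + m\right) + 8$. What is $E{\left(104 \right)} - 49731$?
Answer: $84861$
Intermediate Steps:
$h{\left(A,m \right)} = 8 + A + m$
$E{\left(g \right)} = -192 + 6 g \left(8 + 2 g\right)$ ($E{\left(g \right)} = 6 \left(\left(8 + g + g\right) g + 8 \left(-4 + 0\right)\right) = 6 \left(\left(8 + 2 g\right) g + 8 \left(-4\right)\right) = 6 \left(g \left(8 + 2 g\right) - 32\right) = 6 \left(-32 + g \left(8 + 2 g\right)\right) = -192 + 6 g \left(8 + 2 g\right)$)
$E{\left(104 \right)} - 49731 = \left(-192 + 12 \cdot 104 \left(4 + 104\right)\right) - 49731 = \left(-192 + 12 \cdot 104 \cdot 108\right) - 49731 = \left(-192 + 134784\right) - 49731 = 134592 - 49731 = 84861$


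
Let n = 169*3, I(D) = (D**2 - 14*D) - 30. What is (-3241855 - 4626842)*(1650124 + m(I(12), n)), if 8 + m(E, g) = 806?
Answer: -12990604988634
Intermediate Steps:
I(D) = -30 + D**2 - 14*D
n = 507
m(E, g) = 798 (m(E, g) = -8 + 806 = 798)
(-3241855 - 4626842)*(1650124 + m(I(12), n)) = (-3241855 - 4626842)*(1650124 + 798) = -7868697*1650922 = -12990604988634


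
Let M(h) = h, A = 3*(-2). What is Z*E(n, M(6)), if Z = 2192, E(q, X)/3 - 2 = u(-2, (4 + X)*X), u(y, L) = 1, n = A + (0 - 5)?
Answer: 19728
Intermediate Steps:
A = -6
n = -11 (n = -6 + (0 - 5) = -6 - 5 = -11)
E(q, X) = 9 (E(q, X) = 6 + 3*1 = 6 + 3 = 9)
Z*E(n, M(6)) = 2192*9 = 19728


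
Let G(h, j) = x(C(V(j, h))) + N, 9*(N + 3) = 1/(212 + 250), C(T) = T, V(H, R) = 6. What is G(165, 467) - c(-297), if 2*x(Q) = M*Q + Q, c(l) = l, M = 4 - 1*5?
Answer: 1222453/4158 ≈ 294.00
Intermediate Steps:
M = -1 (M = 4 - 5 = -1)
x(Q) = 0 (x(Q) = (-Q + Q)/2 = (1/2)*0 = 0)
N = -12473/4158 (N = -3 + 1/(9*(212 + 250)) = -3 + (1/9)/462 = -3 + (1/9)*(1/462) = -3 + 1/4158 = -12473/4158 ≈ -2.9998)
G(h, j) = -12473/4158 (G(h, j) = 0 - 12473/4158 = -12473/4158)
G(165, 467) - c(-297) = -12473/4158 - 1*(-297) = -12473/4158 + 297 = 1222453/4158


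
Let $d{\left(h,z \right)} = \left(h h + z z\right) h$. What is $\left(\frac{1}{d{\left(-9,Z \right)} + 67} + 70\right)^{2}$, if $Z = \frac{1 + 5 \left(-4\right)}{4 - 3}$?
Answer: $\frac{74949465361}{15295921} \approx 4900.0$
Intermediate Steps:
$Z = -19$ ($Z = \frac{1 - 20}{1} = \left(-19\right) 1 = -19$)
$d{\left(h,z \right)} = h \left(h^{2} + z^{2}\right)$ ($d{\left(h,z \right)} = \left(h^{2} + z^{2}\right) h = h \left(h^{2} + z^{2}\right)$)
$\left(\frac{1}{d{\left(-9,Z \right)} + 67} + 70\right)^{2} = \left(\frac{1}{- 9 \left(\left(-9\right)^{2} + \left(-19\right)^{2}\right) + 67} + 70\right)^{2} = \left(\frac{1}{- 9 \left(81 + 361\right) + 67} + 70\right)^{2} = \left(\frac{1}{\left(-9\right) 442 + 67} + 70\right)^{2} = \left(\frac{1}{-3978 + 67} + 70\right)^{2} = \left(\frac{1}{-3911} + 70\right)^{2} = \left(- \frac{1}{3911} + 70\right)^{2} = \left(\frac{273769}{3911}\right)^{2} = \frac{74949465361}{15295921}$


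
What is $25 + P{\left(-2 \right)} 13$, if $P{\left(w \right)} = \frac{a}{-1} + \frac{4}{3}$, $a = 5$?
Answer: $- \frac{68}{3} \approx -22.667$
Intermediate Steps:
$P{\left(w \right)} = - \frac{11}{3}$ ($P{\left(w \right)} = \frac{5}{-1} + \frac{4}{3} = 5 \left(-1\right) + 4 \cdot \frac{1}{3} = -5 + \frac{4}{3} = - \frac{11}{3}$)
$25 + P{\left(-2 \right)} 13 = 25 - \frac{143}{3} = - \frac{68}{3}$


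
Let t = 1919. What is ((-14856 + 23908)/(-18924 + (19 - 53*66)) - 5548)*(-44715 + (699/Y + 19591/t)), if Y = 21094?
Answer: 112468765248343922640/453429842279 ≈ 2.4804e+8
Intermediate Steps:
((-14856 + 23908)/(-18924 + (19 - 53*66)) - 5548)*(-44715 + (699/Y + 19591/t)) = ((-14856 + 23908)/(-18924 + (19 - 53*66)) - 5548)*(-44715 + (699/21094 + 19591/1919)) = (9052/(-18924 + (19 - 3498)) - 5548)*(-44715 + (699*(1/21094) + 19591*(1/1919))) = (9052/(-18924 - 3479) - 5548)*(-44715 + (699/21094 + 19591/1919)) = (9052/(-22403) - 5548)*(-44715 + 414593935/40479386) = (9052*(-1/22403) - 5548)*(-1809621151055/40479386) = (-9052/22403 - 5548)*(-1809621151055/40479386) = -124300896/22403*(-1809621151055/40479386) = 112468765248343922640/453429842279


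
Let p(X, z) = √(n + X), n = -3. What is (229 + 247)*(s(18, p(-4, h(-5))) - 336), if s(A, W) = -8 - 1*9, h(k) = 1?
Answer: -168028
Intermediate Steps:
p(X, z) = √(-3 + X)
s(A, W) = -17 (s(A, W) = -8 - 9 = -17)
(229 + 247)*(s(18, p(-4, h(-5))) - 336) = (229 + 247)*(-17 - 336) = 476*(-353) = -168028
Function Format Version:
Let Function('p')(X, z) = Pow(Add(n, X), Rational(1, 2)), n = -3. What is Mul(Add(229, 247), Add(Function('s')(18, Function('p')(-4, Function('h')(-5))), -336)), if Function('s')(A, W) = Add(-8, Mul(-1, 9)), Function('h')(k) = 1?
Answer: -168028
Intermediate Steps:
Function('p')(X, z) = Pow(Add(-3, X), Rational(1, 2))
Function('s')(A, W) = -17 (Function('s')(A, W) = Add(-8, -9) = -17)
Mul(Add(229, 247), Add(Function('s')(18, Function('p')(-4, Function('h')(-5))), -336)) = Mul(Add(229, 247), Add(-17, -336)) = Mul(476, -353) = -168028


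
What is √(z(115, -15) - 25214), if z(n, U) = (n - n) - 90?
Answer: 2*I*√6326 ≈ 159.07*I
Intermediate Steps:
z(n, U) = -90 (z(n, U) = 0 - 90 = -90)
√(z(115, -15) - 25214) = √(-90 - 25214) = √(-25304) = 2*I*√6326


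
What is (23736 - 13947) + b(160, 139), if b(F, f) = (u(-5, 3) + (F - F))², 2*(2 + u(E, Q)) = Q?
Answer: 39157/4 ≈ 9789.3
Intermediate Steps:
u(E, Q) = -2 + Q/2
b(F, f) = ¼ (b(F, f) = ((-2 + (½)*3) + (F - F))² = ((-2 + 3/2) + 0)² = (-½ + 0)² = (-½)² = ¼)
(23736 - 13947) + b(160, 139) = (23736 - 13947) + ¼ = 9789 + ¼ = 39157/4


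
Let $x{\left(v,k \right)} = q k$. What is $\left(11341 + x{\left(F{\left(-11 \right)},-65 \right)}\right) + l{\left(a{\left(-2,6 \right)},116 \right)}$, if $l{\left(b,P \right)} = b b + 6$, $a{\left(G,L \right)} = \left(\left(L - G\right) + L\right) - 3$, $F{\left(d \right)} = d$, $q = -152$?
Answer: $21348$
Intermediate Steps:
$a{\left(G,L \right)} = -3 - G + 2 L$ ($a{\left(G,L \right)} = \left(- G + 2 L\right) - 3 = -3 - G + 2 L$)
$x{\left(v,k \right)} = - 152 k$
$l{\left(b,P \right)} = 6 + b^{2}$ ($l{\left(b,P \right)} = b^{2} + 6 = 6 + b^{2}$)
$\left(11341 + x{\left(F{\left(-11 \right)},-65 \right)}\right) + l{\left(a{\left(-2,6 \right)},116 \right)} = \left(11341 - -9880\right) + \left(6 + \left(-3 - -2 + 2 \cdot 6\right)^{2}\right) = \left(11341 + 9880\right) + \left(6 + \left(-3 + 2 + 12\right)^{2}\right) = 21221 + \left(6 + 11^{2}\right) = 21221 + \left(6 + 121\right) = 21221 + 127 = 21348$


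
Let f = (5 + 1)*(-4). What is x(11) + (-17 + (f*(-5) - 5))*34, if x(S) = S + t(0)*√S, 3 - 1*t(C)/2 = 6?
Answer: 3343 - 6*√11 ≈ 3323.1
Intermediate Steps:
t(C) = -6 (t(C) = 6 - 2*6 = 6 - 12 = -6)
f = -24 (f = 6*(-4) = -24)
x(S) = S - 6*√S
x(11) + (-17 + (f*(-5) - 5))*34 = (11 - 6*√11) + (-17 + (-24*(-5) - 5))*34 = (11 - 6*√11) + (-17 + (120 - 5))*34 = (11 - 6*√11) + (-17 + 115)*34 = (11 - 6*√11) + 98*34 = (11 - 6*√11) + 3332 = 3343 - 6*√11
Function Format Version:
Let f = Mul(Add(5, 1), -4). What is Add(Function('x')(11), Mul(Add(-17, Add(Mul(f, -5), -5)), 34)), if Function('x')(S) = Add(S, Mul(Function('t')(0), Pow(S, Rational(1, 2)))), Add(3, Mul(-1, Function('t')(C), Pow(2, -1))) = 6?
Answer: Add(3343, Mul(-6, Pow(11, Rational(1, 2)))) ≈ 3323.1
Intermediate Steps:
Function('t')(C) = -6 (Function('t')(C) = Add(6, Mul(-2, 6)) = Add(6, -12) = -6)
f = -24 (f = Mul(6, -4) = -24)
Function('x')(S) = Add(S, Mul(-6, Pow(S, Rational(1, 2))))
Add(Function('x')(11), Mul(Add(-17, Add(Mul(f, -5), -5)), 34)) = Add(Add(11, Mul(-6, Pow(11, Rational(1, 2)))), Mul(Add(-17, Add(Mul(-24, -5), -5)), 34)) = Add(Add(11, Mul(-6, Pow(11, Rational(1, 2)))), Mul(Add(-17, Add(120, -5)), 34)) = Add(Add(11, Mul(-6, Pow(11, Rational(1, 2)))), Mul(Add(-17, 115), 34)) = Add(Add(11, Mul(-6, Pow(11, Rational(1, 2)))), Mul(98, 34)) = Add(Add(11, Mul(-6, Pow(11, Rational(1, 2)))), 3332) = Add(3343, Mul(-6, Pow(11, Rational(1, 2))))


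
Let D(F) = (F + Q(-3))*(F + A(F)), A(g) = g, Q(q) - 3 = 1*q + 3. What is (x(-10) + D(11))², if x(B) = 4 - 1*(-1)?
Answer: 97969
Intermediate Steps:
Q(q) = 6 + q (Q(q) = 3 + (1*q + 3) = 3 + (q + 3) = 3 + (3 + q) = 6 + q)
D(F) = 2*F*(3 + F) (D(F) = (F + (6 - 3))*(F + F) = (F + 3)*(2*F) = (3 + F)*(2*F) = 2*F*(3 + F))
x(B) = 5 (x(B) = 4 + 1 = 5)
(x(-10) + D(11))² = (5 + 2*11*(3 + 11))² = (5 + 2*11*14)² = (5 + 308)² = 313² = 97969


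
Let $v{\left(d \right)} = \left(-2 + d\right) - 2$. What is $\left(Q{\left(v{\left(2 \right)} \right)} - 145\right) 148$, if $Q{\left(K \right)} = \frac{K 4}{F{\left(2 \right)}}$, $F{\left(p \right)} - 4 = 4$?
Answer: $-21608$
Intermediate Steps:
$v{\left(d \right)} = -4 + d$
$F{\left(p \right)} = 8$ ($F{\left(p \right)} = 4 + 4 = 8$)
$Q{\left(K \right)} = \frac{K}{2}$ ($Q{\left(K \right)} = \frac{K 4}{8} = 4 K \frac{1}{8} = \frac{K}{2}$)
$\left(Q{\left(v{\left(2 \right)} \right)} - 145\right) 148 = \left(\frac{-4 + 2}{2} - 145\right) 148 = \left(\frac{1}{2} \left(-2\right) - 145\right) 148 = \left(-1 - 145\right) 148 = \left(-146\right) 148 = -21608$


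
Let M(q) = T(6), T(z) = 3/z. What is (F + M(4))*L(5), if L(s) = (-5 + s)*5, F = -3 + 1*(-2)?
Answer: 0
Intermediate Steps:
F = -5 (F = -3 - 2 = -5)
M(q) = 1/2 (M(q) = 3/6 = 3*(1/6) = 1/2)
L(s) = -25 + 5*s
(F + M(4))*L(5) = (-5 + 1/2)*(-25 + 5*5) = -9*(-25 + 25)/2 = -9/2*0 = 0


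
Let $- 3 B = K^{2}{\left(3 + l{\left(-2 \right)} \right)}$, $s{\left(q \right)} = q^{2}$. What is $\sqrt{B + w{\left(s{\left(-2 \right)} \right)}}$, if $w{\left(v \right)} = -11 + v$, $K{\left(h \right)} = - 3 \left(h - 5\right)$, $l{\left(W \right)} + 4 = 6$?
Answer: $i \sqrt{7} \approx 2.6458 i$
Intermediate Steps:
$l{\left(W \right)} = 2$ ($l{\left(W \right)} = -4 + 6 = 2$)
$K{\left(h \right)} = 15 - 3 h$ ($K{\left(h \right)} = - 3 \left(-5 + h\right) = 15 - 3 h$)
$B = 0$ ($B = - \frac{\left(15 - 3 \left(3 + 2\right)\right)^{2}}{3} = - \frac{\left(15 - 15\right)^{2}}{3} = - \frac{0^{2}}{3} = \left(- \frac{1}{3}\right) 0 = 0$)
$\sqrt{B + w{\left(s{\left(-2 \right)} \right)}} = \sqrt{0 - \left(11 - \left(-2\right)^{2}\right)} = \sqrt{0 + \left(-11 + 4\right)} = \sqrt{0 - 7} = \sqrt{-7} = i \sqrt{7}$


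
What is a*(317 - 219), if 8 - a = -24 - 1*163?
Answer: 19110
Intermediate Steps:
a = 195 (a = 8 - (-24 - 1*163) = 8 - (-24 - 163) = 8 - 1*(-187) = 8 + 187 = 195)
a*(317 - 219) = 195*(317 - 219) = 195*98 = 19110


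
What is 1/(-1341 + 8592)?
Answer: 1/7251 ≈ 0.00013791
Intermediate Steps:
1/(-1341 + 8592) = 1/7251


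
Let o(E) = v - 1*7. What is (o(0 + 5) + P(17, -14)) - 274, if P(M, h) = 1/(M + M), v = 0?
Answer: -9553/34 ≈ -280.97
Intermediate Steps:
P(M, h) = 1/(2*M)
o(E) = -7 (o(E) = 0 - 1*7 = 0 - 7 = -7)
(o(0 + 5) + P(17, -14)) - 274 = (-7 + (½)/17) - 274 = (-7 + (½)*(1/17)) - 274 = (-7 + 1/34) - 274 = -237/34 - 274 = -9553/34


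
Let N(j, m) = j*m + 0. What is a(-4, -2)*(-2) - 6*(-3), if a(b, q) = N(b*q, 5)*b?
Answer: 338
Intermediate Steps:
N(j, m) = j*m
a(b, q) = 5*q*b² (a(b, q) = ((b*q)*5)*b = (5*b*q)*b = 5*q*b²)
a(-4, -2)*(-2) - 6*(-3) = (5*(-2)*(-4)²)*(-2) - 6*(-3) = (5*(-2)*16)*(-2) + 18 = -160*(-2) + 18 = 320 + 18 = 338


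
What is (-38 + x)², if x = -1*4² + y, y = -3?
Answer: 3249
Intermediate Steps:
x = -19 (x = -1*4² - 3 = -1*16 - 3 = -16 - 3 = -19)
(-38 + x)² = (-38 - 19)² = (-57)² = 3249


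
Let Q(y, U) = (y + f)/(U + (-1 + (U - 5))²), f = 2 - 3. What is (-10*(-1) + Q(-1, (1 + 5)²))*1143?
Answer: 594233/52 ≈ 11428.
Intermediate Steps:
f = -1
Q(y, U) = (-1 + y)/(U + (-6 + U)²) (Q(y, U) = (y - 1)/(U + (-1 + (U - 5))²) = (-1 + y)/(U + (-1 + (-5 + U))²) = (-1 + y)/(U + (-6 + U)²))
(-10*(-1) + Q(-1, (1 + 5)²))*1143 = (-10*(-1) + (-1 - 1)/((1 + 5)² + (-6 + (1 + 5)²)²))*1143 = (10 - 2/(6² + (-6 + 6²)²))*1143 = (10 - 2/(36 + (-6 + 36)²))*1143 = (10 - 2/(36 + 30²))*1143 = (10 - 2/(36 + 900))*1143 = (10 - 2/936)*1143 = (10 + (1/936)*(-2))*1143 = (10 - 1/468)*1143 = (4679/468)*1143 = 594233/52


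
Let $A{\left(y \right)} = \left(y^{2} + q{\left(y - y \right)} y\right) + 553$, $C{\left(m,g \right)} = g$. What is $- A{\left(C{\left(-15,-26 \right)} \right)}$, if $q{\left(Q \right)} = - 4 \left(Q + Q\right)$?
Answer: $-1229$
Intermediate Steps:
$q{\left(Q \right)} = - 8 Q$ ($q{\left(Q \right)} = - 4 \cdot 2 Q = - 8 Q$)
$A{\left(y \right)} = 553 + y^{2}$ ($A{\left(y \right)} = \left(y^{2} + - 8 \left(y - y\right) y\right) + 553 = \left(y^{2} + \left(-8\right) 0 y\right) + 553 = \left(y^{2} + 0 y\right) + 553 = \left(y^{2} + 0\right) + 553 = y^{2} + 553 = 553 + y^{2}$)
$- A{\left(C{\left(-15,-26 \right)} \right)} = - (553 + \left(-26\right)^{2}) = - (553 + 676) = \left(-1\right) 1229 = -1229$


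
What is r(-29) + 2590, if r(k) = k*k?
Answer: 3431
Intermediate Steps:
r(k) = k²
r(-29) + 2590 = (-29)² + 2590 = 841 + 2590 = 3431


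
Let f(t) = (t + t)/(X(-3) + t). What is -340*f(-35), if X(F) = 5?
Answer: -2380/3 ≈ -793.33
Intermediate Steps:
f(t) = 2*t/(5 + t) (f(t) = (t + t)/(5 + t) = (2*t)/(5 + t) = 2*t/(5 + t))
-340*f(-35) = -680*(-35)/(5 - 35) = -680*(-35)/(-30) = -680*(-35)*(-1)/30 = -340*7/3 = -2380/3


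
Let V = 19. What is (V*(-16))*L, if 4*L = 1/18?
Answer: -38/9 ≈ -4.2222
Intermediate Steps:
L = 1/72 (L = (¼)/18 = (¼)*(1/18) = 1/72 ≈ 0.013889)
(V*(-16))*L = (19*(-16))*(1/72) = -304*1/72 = -38/9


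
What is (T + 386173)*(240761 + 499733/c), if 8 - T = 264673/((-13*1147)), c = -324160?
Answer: 112357074878375740557/1208387440 ≈ 9.2981e+10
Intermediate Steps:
T = 383961/14911 (T = 8 - 264673/((-13*1147)) = 8 - 264673/(-14911) = 8 - 264673*(-1)/14911 = 8 - 1*(-264673/14911) = 8 + 264673/14911 = 383961/14911 ≈ 25.750)
(T + 386173)*(240761 + 499733/c) = (383961/14911 + 386173)*(240761 + 499733/(-324160)) = 5758609564*(240761 + 499733*(-1/324160))/14911 = 5758609564*(240761 - 499733/324160)/14911 = (5758609564/14911)*(78044586027/324160) = 112357074878375740557/1208387440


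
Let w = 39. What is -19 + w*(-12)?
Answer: -487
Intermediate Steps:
-19 + w*(-12) = -19 + 39*(-12) = -19 - 468 = -487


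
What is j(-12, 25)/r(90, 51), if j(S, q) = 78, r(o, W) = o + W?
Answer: 26/47 ≈ 0.55319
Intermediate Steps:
r(o, W) = W + o
j(-12, 25)/r(90, 51) = 78/(51 + 90) = 78/141 = 78*(1/141) = 26/47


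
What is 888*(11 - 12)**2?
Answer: 888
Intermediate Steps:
888*(11 - 12)**2 = 888*(-1)**2 = 888*1 = 888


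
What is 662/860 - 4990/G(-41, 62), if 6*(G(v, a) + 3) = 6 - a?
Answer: 6449347/15910 ≈ 405.36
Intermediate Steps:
G(v, a) = -2 - a/6 (G(v, a) = -3 + (6 - a)/6 = -3 + (1 - a/6) = -2 - a/6)
662/860 - 4990/G(-41, 62) = 662/860 - 4990/(-2 - ⅙*62) = 662*(1/860) - 4990/(-2 - 31/3) = 331/430 - 4990/(-37/3) = 331/430 - 4990*(-3/37) = 331/430 + 14970/37 = 6449347/15910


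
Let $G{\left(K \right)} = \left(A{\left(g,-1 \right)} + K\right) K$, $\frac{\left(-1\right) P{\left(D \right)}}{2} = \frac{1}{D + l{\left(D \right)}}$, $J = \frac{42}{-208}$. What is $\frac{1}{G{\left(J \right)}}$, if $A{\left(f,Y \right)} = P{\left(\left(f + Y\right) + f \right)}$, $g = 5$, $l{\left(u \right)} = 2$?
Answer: $\frac{118976}{9219} \approx 12.906$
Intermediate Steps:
$J = - \frac{21}{104}$ ($J = 42 \left(- \frac{1}{208}\right) = - \frac{21}{104} \approx -0.20192$)
$P{\left(D \right)} = - \frac{2}{2 + D}$ ($P{\left(D \right)} = - \frac{2}{D + 2} = - \frac{2}{2 + D}$)
$A{\left(f,Y \right)} = - \frac{2}{2 + Y + 2 f}$ ($A{\left(f,Y \right)} = - \frac{2}{2 + \left(\left(f + Y\right) + f\right)} = - \frac{2}{2 + \left(\left(Y + f\right) + f\right)} = - \frac{2}{2 + \left(Y + 2 f\right)} = - \frac{2}{2 + Y + 2 f}$)
$G{\left(K \right)} = K \left(- \frac{2}{11} + K\right)$ ($G{\left(K \right)} = \left(- \frac{2}{2 - 1 + 2 \cdot 5} + K\right) K = \left(- \frac{2}{2 - 1 + 10} + K\right) K = \left(- \frac{2}{11} + K\right) K = K \left(- \frac{2}{11} + K\right)$)
$\frac{1}{G{\left(J \right)}} = \frac{1}{\frac{1}{11} \left(- \frac{21}{104}\right) \left(-2 + 11 \left(- \frac{21}{104}\right)\right)} = \frac{1}{\frac{1}{11} \left(- \frac{21}{104}\right) \left(-2 - \frac{231}{104}\right)} = \frac{1}{\frac{1}{11} \left(- \frac{21}{104}\right) \left(- \frac{439}{104}\right)} = \frac{1}{\frac{9219}{118976}} = \frac{118976}{9219}$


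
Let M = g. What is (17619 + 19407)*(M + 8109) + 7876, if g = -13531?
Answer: -200747096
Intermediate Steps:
M = -13531
(17619 + 19407)*(M + 8109) + 7876 = (17619 + 19407)*(-13531 + 8109) + 7876 = 37026*(-5422) + 7876 = -200754972 + 7876 = -200747096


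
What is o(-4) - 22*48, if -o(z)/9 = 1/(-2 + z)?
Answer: -2109/2 ≈ -1054.5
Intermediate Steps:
o(z) = -9/(-2 + z)
o(-4) - 22*48 = -9/(-2 - 4) - 22*48 = -9/(-6) - 1056 = -9*(-⅙) - 1056 = 3/2 - 1056 = -2109/2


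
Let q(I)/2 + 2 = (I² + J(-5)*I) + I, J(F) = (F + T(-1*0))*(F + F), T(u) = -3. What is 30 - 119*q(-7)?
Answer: 123790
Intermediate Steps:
J(F) = 2*F*(-3 + F) (J(F) = (F - 3)*(F + F) = (-3 + F)*(2*F) = 2*F*(-3 + F))
q(I) = -4 + 2*I² + 162*I (q(I) = -4 + 2*((I² + (2*(-5)*(-3 - 5))*I) + I) = -4 + 2*((I² + (2*(-5)*(-8))*I) + I) = -4 + 2*((I² + 80*I) + I) = -4 + 2*(I² + 81*I) = -4 + (2*I² + 162*I) = -4 + 2*I² + 162*I)
30 - 119*q(-7) = 30 - 119*(-4 + 2*(-7)² + 162*(-7)) = 30 - 119*(-4 + 2*49 - 1134) = 30 - 119*(-4 + 98 - 1134) = 30 - 119*(-1040) = 30 + 123760 = 123790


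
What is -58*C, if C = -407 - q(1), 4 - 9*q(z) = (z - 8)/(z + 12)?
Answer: 2765324/117 ≈ 23635.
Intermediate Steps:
q(z) = 4/9 - (-8 + z)/(9*(12 + z)) (q(z) = 4/9 - (z - 8)/(9*(z + 12)) = 4/9 - (-8 + z)/(9*(12 + z)))
C = -47678/117 (C = -407 - (56 + 3*1)/(9*(12 + 1)) = -407 - (56 + 3)/(9*13) = -407 - 59/(9*13) = -407 - 1*59/117 = -407 - 59/117 = -47678/117 ≈ -407.50)
-58*C = -58*(-47678/117) = 2765324/117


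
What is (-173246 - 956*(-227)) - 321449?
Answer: -277683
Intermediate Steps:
(-173246 - 956*(-227)) - 321449 = (-173246 + 217012) - 321449 = 43766 - 321449 = -277683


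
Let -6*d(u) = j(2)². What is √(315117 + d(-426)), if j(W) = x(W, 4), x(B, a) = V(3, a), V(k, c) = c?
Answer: √2836029/3 ≈ 561.35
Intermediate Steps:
x(B, a) = a
j(W) = 4
d(u) = -8/3 (d(u) = -⅙*4² = -⅙*16 = -8/3)
√(315117 + d(-426)) = √(315117 - 8/3) = √(945343/3) = √2836029/3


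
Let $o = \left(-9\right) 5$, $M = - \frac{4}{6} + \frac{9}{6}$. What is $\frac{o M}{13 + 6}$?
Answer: $- \frac{75}{38} \approx -1.9737$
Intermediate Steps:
$M = \frac{5}{6}$ ($M = \left(-4\right) \frac{1}{6} + 9 \cdot \frac{1}{6} = - \frac{2}{3} + \frac{3}{2} = \frac{5}{6} \approx 0.83333$)
$o = -45$
$\frac{o M}{13 + 6} = \frac{\left(-45\right) \frac{5}{6}}{13 + 6} = - \frac{75}{2 \cdot 19} = \left(- \frac{75}{2}\right) \frac{1}{19} = - \frac{75}{38}$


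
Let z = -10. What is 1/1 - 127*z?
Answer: 1271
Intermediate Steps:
1/1 - 127*z = 1/1 - 127*(-10) = 1 + 1270 = 1271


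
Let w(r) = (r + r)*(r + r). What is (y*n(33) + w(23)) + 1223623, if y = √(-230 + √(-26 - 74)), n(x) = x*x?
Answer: 1225739 + 1089*√(-230 + 10*I) ≈ 1.2261e+6 + 16519.0*I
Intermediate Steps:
n(x) = x²
w(r) = 4*r² (w(r) = (2*r)*(2*r) = 4*r²)
y = √(-230 + 10*I) (y = √(-230 + √(-100)) = √(-230 + 10*I) ≈ 0.32961 + 15.169*I)
(y*n(33) + w(23)) + 1223623 = (√(-230 + 10*I)*33² + 4*23²) + 1223623 = (√(-230 + 10*I)*1089 + 4*529) + 1223623 = (1089*√(-230 + 10*I) + 2116) + 1223623 = (2116 + 1089*√(-230 + 10*I)) + 1223623 = 1225739 + 1089*√(-230 + 10*I)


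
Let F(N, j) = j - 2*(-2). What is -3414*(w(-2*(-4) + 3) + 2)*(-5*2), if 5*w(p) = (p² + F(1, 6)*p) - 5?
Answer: 1611408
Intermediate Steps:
F(N, j) = 4 + j (F(N, j) = j + 4 = 4 + j)
w(p) = -1 + 2*p + p²/5 (w(p) = ((p² + (4 + 6)*p) - 5)/5 = ((p² + 10*p) - 5)/5 = (-5 + p² + 10*p)/5 = -1 + 2*p + p²/5)
-3414*(w(-2*(-4) + 3) + 2)*(-5*2) = -3414*((-1 + 2*(-2*(-4) + 3) + (-2*(-4) + 3)²/5) + 2)*(-5*2) = -3414*((-1 + 2*(8 + 3) + (8 + 3)²/5) + 2)*(-10) = -3414*((-1 + 2*11 + (⅕)*11²) + 2)*(-10) = -3414*((-1 + 22 + (⅕)*121) + 2)*(-10) = -3414*((-1 + 22 + 121/5) + 2)*(-10) = -3414*(226/5 + 2)*(-10) = -805704*(-10)/5 = -3414*(-472) = 1611408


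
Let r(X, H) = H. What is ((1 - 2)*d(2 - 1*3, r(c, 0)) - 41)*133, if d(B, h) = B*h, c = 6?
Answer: -5453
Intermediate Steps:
((1 - 2)*d(2 - 1*3, r(c, 0)) - 41)*133 = ((1 - 2)*((2 - 1*3)*0) - 41)*133 = (-(2 - 3)*0 - 41)*133 = (-(-1)*0 - 41)*133 = (-1*0 - 41)*133 = (0 - 41)*133 = -41*133 = -5453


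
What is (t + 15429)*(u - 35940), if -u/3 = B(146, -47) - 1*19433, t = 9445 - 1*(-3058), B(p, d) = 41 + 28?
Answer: 618749664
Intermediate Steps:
B(p, d) = 69
t = 12503 (t = 9445 + 3058 = 12503)
u = 58092 (u = -3*(69 - 1*19433) = -3*(69 - 19433) = -3*(-19364) = 58092)
(t + 15429)*(u - 35940) = (12503 + 15429)*(58092 - 35940) = 27932*22152 = 618749664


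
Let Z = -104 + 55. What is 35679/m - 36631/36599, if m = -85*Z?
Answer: 164749658/21776405 ≈ 7.5655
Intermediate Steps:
Z = -49
m = 4165 (m = -85*(-49) = 4165)
35679/m - 36631/36599 = 35679/4165 - 36631/36599 = 35679*(1/4165) - 36631*1/36599 = 5097/595 - 36631/36599 = 164749658/21776405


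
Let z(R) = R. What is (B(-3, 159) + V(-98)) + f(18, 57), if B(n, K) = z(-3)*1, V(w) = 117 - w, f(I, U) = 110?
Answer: 322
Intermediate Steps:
B(n, K) = -3 (B(n, K) = -3*1 = -3)
(B(-3, 159) + V(-98)) + f(18, 57) = (-3 + (117 - 1*(-98))) + 110 = (-3 + (117 + 98)) + 110 = (-3 + 215) + 110 = 212 + 110 = 322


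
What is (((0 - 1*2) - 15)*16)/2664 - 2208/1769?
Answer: -795410/589077 ≈ -1.3503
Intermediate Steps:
(((0 - 1*2) - 15)*16)/2664 - 2208/1769 = (((0 - 2) - 15)*16)*(1/2664) - 2208*1/1769 = ((-2 - 15)*16)*(1/2664) - 2208/1769 = -17*16*(1/2664) - 2208/1769 = -272*1/2664 - 2208/1769 = -34/333 - 2208/1769 = -795410/589077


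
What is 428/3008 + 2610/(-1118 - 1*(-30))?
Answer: -57697/25568 ≈ -2.2566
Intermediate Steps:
428/3008 + 2610/(-1118 - 1*(-30)) = 428*(1/3008) + 2610/(-1118 + 30) = 107/752 + 2610/(-1088) = 107/752 + 2610*(-1/1088) = 107/752 - 1305/544 = -57697/25568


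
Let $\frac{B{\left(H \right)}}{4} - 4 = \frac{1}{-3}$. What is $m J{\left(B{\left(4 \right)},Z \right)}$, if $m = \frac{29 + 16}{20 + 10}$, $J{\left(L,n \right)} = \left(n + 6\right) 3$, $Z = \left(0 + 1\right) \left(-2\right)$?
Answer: $18$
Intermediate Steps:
$B{\left(H \right)} = \frac{44}{3}$ ($B{\left(H \right)} = 16 + \frac{4}{-3} = 16 + 4 \left(- \frac{1}{3}\right) = 16 - \frac{4}{3} = \frac{44}{3}$)
$Z = -2$ ($Z = 1 \left(-2\right) = -2$)
$J{\left(L,n \right)} = 18 + 3 n$ ($J{\left(L,n \right)} = \left(6 + n\right) 3 = 18 + 3 n$)
$m = \frac{3}{2}$ ($m = \frac{45}{30} = 45 \cdot \frac{1}{30} = \frac{3}{2} \approx 1.5$)
$m J{\left(B{\left(4 \right)},Z \right)} = \frac{3 \left(18 + 3 \left(-2\right)\right)}{2} = \frac{3 \left(18 - 6\right)}{2} = \frac{3}{2} \cdot 12 = 18$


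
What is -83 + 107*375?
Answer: 40042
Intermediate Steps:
-83 + 107*375 = -83 + 40125 = 40042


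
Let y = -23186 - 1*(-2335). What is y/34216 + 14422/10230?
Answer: 140078711/175014840 ≈ 0.80038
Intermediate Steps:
y = -20851 (y = -23186 + 2335 = -20851)
y/34216 + 14422/10230 = -20851/34216 + 14422/10230 = -20851*1/34216 + 14422*(1/10230) = -20851/34216 + 7211/5115 = 140078711/175014840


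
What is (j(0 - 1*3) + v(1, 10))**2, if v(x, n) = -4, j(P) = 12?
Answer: 64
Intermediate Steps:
(j(0 - 1*3) + v(1, 10))**2 = (12 - 4)**2 = 8**2 = 64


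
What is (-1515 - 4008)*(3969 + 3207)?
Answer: -39633048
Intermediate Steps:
(-1515 - 4008)*(3969 + 3207) = -5523*7176 = -39633048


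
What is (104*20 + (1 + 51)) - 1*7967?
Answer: -5835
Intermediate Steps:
(104*20 + (1 + 51)) - 1*7967 = (2080 + 52) - 7967 = 2132 - 7967 = -5835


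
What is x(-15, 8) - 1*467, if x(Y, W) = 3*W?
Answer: -443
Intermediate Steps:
x(-15, 8) - 1*467 = 3*8 - 1*467 = 24 - 467 = -443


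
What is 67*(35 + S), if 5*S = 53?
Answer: 15276/5 ≈ 3055.2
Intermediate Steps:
S = 53/5 (S = (⅕)*53 = 53/5 ≈ 10.600)
67*(35 + S) = 67*(35 + 53/5) = 67*(228/5) = 15276/5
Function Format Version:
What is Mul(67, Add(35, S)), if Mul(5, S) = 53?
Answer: Rational(15276, 5) ≈ 3055.2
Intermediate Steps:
S = Rational(53, 5) (S = Mul(Rational(1, 5), 53) = Rational(53, 5) ≈ 10.600)
Mul(67, Add(35, S)) = Mul(67, Add(35, Rational(53, 5))) = Mul(67, Rational(228, 5)) = Rational(15276, 5)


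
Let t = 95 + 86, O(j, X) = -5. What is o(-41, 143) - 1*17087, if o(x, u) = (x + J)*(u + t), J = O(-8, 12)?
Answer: -31991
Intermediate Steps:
t = 181
J = -5
o(x, u) = (-5 + x)*(181 + u) (o(x, u) = (x - 5)*(u + 181) = (-5 + x)*(181 + u))
o(-41, 143) - 1*17087 = (-905 - 5*143 + 181*(-41) + 143*(-41)) - 1*17087 = (-905 - 715 - 7421 - 5863) - 17087 = -14904 - 17087 = -31991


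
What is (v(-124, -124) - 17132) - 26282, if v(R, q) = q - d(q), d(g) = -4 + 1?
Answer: -43535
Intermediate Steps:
d(g) = -3
v(R, q) = 3 + q (v(R, q) = q - 1*(-3) = q + 3 = 3 + q)
(v(-124, -124) - 17132) - 26282 = ((3 - 124) - 17132) - 26282 = (-121 - 17132) - 26282 = -17253 - 26282 = -43535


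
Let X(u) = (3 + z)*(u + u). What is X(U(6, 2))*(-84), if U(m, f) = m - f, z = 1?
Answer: -2688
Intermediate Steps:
X(u) = 8*u (X(u) = (3 + 1)*(u + u) = 4*(2*u) = 8*u)
X(U(6, 2))*(-84) = (8*(6 - 1*2))*(-84) = (8*(6 - 2))*(-84) = (8*4)*(-84) = 32*(-84) = -2688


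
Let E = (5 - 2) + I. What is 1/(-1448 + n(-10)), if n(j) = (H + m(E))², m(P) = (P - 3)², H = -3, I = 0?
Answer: -1/1439 ≈ -0.00069493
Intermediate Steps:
E = 3 (E = (5 - 2) + 0 = 3 + 0 = 3)
m(P) = (-3 + P)²
n(j) = 9 (n(j) = (-3 + (-3 + 3)²)² = (-3 + 0²)² = (-3 + 0)² = (-3)² = 9)
1/(-1448 + n(-10)) = 1/(-1448 + 9) = 1/(-1439) = -1/1439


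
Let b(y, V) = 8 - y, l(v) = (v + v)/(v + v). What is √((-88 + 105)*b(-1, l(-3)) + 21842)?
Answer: √21995 ≈ 148.31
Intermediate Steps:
l(v) = 1 (l(v) = (2*v)/((2*v)) = (2*v)*(1/(2*v)) = 1)
√((-88 + 105)*b(-1, l(-3)) + 21842) = √((-88 + 105)*(8 - 1*(-1)) + 21842) = √(17*(8 + 1) + 21842) = √(17*9 + 21842) = √(153 + 21842) = √21995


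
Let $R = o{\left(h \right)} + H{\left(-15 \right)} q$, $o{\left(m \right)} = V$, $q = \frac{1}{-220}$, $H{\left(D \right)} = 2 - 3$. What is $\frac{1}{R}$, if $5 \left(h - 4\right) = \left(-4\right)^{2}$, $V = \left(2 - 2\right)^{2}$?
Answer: $220$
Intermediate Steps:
$V = 0$ ($V = 0^{2} = 0$)
$H{\left(D \right)} = -1$
$q = - \frac{1}{220} \approx -0.0045455$
$h = \frac{36}{5}$ ($h = 4 + \frac{\left(-4\right)^{2}}{5} = 4 + \frac{1}{5} \cdot 16 = 4 + \frac{16}{5} = \frac{36}{5} \approx 7.2$)
$o{\left(m \right)} = 0$
$R = \frac{1}{220}$ ($R = 0 - - \frac{1}{220} = 0 + \frac{1}{220} = \frac{1}{220} \approx 0.0045455$)
$\frac{1}{R} = \frac{1}{\frac{1}{220}} = 220$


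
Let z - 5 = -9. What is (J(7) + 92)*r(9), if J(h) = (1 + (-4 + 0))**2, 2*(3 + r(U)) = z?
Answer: -505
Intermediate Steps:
z = -4 (z = 5 - 9 = -4)
r(U) = -5 (r(U) = -3 + (1/2)*(-4) = -3 - 2 = -5)
J(h) = 9 (J(h) = (1 - 4)**2 = (-3)**2 = 9)
(J(7) + 92)*r(9) = (9 + 92)*(-5) = 101*(-5) = -505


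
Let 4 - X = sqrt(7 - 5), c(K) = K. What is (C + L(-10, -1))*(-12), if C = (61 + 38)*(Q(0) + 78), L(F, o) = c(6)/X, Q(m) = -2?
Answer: -632160/7 - 36*sqrt(2)/7 ≈ -90316.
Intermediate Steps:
X = 4 - sqrt(2) (X = 4 - sqrt(7 - 5) = 4 - sqrt(2) ≈ 2.5858)
L(F, o) = 6/(4 - sqrt(2))
C = 7524 (C = (61 + 38)*(-2 + 78) = 99*76 = 7524)
(C + L(-10, -1))*(-12) = (7524 + (12/7 + 3*sqrt(2)/7))*(-12) = (52680/7 + 3*sqrt(2)/7)*(-12) = -632160/7 - 36*sqrt(2)/7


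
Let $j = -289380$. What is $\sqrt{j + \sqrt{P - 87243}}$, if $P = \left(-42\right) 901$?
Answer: $\sqrt{-289380 + i \sqrt{125085}} \approx 0.329 + 537.94 i$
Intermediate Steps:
$P = -37842$
$\sqrt{j + \sqrt{P - 87243}} = \sqrt{-289380 + \sqrt{-37842 - 87243}} = \sqrt{-289380 + \sqrt{-125085}} = \sqrt{-289380 + i \sqrt{125085}}$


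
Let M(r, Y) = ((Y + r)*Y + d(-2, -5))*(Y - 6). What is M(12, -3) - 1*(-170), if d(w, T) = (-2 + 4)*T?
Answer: 503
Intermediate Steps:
d(w, T) = 2*T
M(r, Y) = (-10 + Y*(Y + r))*(-6 + Y) (M(r, Y) = ((Y + r)*Y + 2*(-5))*(Y - 6) = (Y*(Y + r) - 10)*(-6 + Y) = (-10 + Y*(Y + r))*(-6 + Y))
M(12, -3) - 1*(-170) = (60 + (-3)³ - 10*(-3) - 6*(-3)² + 12*(-3)² - 6*(-3)*12) - 1*(-170) = (60 - 27 + 30 - 6*9 + 12*9 + 216) + 170 = (60 - 27 + 30 - 54 + 108 + 216) + 170 = 333 + 170 = 503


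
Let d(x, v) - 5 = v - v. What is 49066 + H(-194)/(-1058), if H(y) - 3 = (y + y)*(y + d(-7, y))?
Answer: 51838493/1058 ≈ 48997.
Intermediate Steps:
d(x, v) = 5 (d(x, v) = 5 + (v - v) = 5 + 0 = 5)
H(y) = 3 + 2*y*(5 + y) (H(y) = 3 + (y + y)*(y + 5) = 3 + (2*y)*(5 + y) = 3 + 2*y*(5 + y))
49066 + H(-194)/(-1058) = 49066 + (3 + 2*(-194)² + 10*(-194))/(-1058) = 49066 + (3 + 2*37636 - 1940)*(-1/1058) = 49066 + (3 + 75272 - 1940)*(-1/1058) = 49066 + 73335*(-1/1058) = 49066 - 73335/1058 = 51838493/1058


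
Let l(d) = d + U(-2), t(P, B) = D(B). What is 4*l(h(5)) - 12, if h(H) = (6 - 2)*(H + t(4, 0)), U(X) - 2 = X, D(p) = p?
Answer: 68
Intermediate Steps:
t(P, B) = B
U(X) = 2 + X
h(H) = 4*H (h(H) = (6 - 2)*(H + 0) = 4*H)
l(d) = d (l(d) = d + (2 - 2) = d + 0 = d)
4*l(h(5)) - 12 = 4*(4*5) - 12 = 4*20 - 12 = 80 - 12 = 68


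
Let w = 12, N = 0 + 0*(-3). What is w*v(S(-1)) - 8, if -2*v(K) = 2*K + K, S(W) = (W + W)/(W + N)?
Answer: -44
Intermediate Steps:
N = 0 (N = 0 + 0 = 0)
S(W) = 2 (S(W) = (W + W)/(W + 0) = (2*W)/W = 2)
v(K) = -3*K/2 (v(K) = -(2*K + K)/2 = -3*K/2)
w*v(S(-1)) - 8 = 12*(-3/2*2) - 8 = 12*(-3) - 8 = -36 - 8 = -44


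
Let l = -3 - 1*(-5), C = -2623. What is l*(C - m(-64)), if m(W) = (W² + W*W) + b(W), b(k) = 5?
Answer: -21640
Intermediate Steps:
l = 2 (l = -3 + 5 = 2)
m(W) = 5 + 2*W² (m(W) = (W² + W*W) + 5 = (W² + W²) + 5 = 2*W² + 5 = 5 + 2*W²)
l*(C - m(-64)) = 2*(-2623 - (5 + 2*(-64)²)) = 2*(-2623 - (5 + 2*4096)) = 2*(-2623 - (5 + 8192)) = 2*(-2623 - 1*8197) = 2*(-2623 - 8197) = 2*(-10820) = -21640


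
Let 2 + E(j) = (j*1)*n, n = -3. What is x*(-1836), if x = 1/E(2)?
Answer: 459/2 ≈ 229.50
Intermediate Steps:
E(j) = -2 - 3*j (E(j) = -2 + (j*1)*(-3) = -2 + j*(-3) = -2 - 3*j)
x = -⅛ (x = 1/(-2 - 3*2) = 1/(-2 - 6) = 1/(-8) = -⅛ ≈ -0.12500)
x*(-1836) = -⅛*(-1836) = 459/2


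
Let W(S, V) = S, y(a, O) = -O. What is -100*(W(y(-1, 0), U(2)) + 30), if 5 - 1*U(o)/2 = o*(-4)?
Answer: -3000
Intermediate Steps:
U(o) = 10 + 8*o (U(o) = 10 - 2*o*(-4) = 10 - (-8)*o = 10 + 8*o)
-100*(W(y(-1, 0), U(2)) + 30) = -100*(-1*0 + 30) = -100*(0 + 30) = -100*30 = -3000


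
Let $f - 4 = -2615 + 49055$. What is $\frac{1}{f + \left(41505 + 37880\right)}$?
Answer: $\frac{1}{125829} \approx 7.9473 \cdot 10^{-6}$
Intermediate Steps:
$f = 46444$ ($f = 4 + \left(-2615 + 49055\right) = 4 + 46440 = 46444$)
$\frac{1}{f + \left(41505 + 37880\right)} = \frac{1}{46444 + \left(41505 + 37880\right)} = \frac{1}{46444 + 79385} = \frac{1}{125829}$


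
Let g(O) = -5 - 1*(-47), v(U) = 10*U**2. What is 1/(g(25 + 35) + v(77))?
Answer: 1/59332 ≈ 1.6854e-5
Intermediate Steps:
g(O) = 42 (g(O) = -5 + 47 = 42)
1/(g(25 + 35) + v(77)) = 1/(42 + 10*77**2) = 1/(42 + 10*5929) = 1/(42 + 59290) = 1/59332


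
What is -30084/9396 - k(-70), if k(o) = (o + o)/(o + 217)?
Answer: -12329/5481 ≈ -2.2494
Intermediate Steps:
k(o) = 2*o/(217 + o) (k(o) = (2*o)/(217 + o) = 2*o/(217 + o))
-30084/9396 - k(-70) = -30084/9396 - 2*(-70)/(217 - 70) = -30084*1/9396 - 2*(-70)/147 = -2507/783 - 2*(-70)/147 = -2507/783 - 1*(-20/21) = -2507/783 + 20/21 = -12329/5481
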